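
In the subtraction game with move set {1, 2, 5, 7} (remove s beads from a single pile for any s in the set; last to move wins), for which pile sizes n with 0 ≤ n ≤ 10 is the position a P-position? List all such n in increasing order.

0, 3, 6, 9

Build the Grundy sequence with g(k) = mex{g(k−s) : s ∈ {1, 2, 5, 7}, s ≤ k}:
k:     0  1  2  3  4  5  6  7  8  9 10
g(k):  0  1  2  0  1  2  0  1  2  0  1
The P-positions (g = 0) in 0..10 are 0, 3, 6, 9.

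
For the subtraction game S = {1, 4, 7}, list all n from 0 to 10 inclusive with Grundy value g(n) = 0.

Build the Grundy sequence with g(k) = mex{g(k−s) : s ∈ {1, 4, 7}, s ≤ k}:
g(0) = mex{} = 0
g(1) = mex{0} = 1
g(2) = mex{1} = 0
g(3) = mex{0} = 1
g(4) = mex{0,1} = 2
g(5) = mex{1,2} = 0
g(6) = mex{0} = 1
g(7) = mex{0,1} = 2
g(8) = mex{1,2} = 0
g(9) = mex{0} = 1
g(10) = mex{1} = 0
The P-positions (g = 0) in 0..10 are 0, 2, 5, 8, 10.

0, 2, 5, 8, 10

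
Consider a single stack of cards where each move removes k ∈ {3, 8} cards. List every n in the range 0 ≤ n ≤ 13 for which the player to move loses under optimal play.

Grundy values for subtraction set {3, 8}:
g(0) = mex{} = 0
g(1) = mex{} = 0
g(2) = mex{} = 0
g(3) = mex{0} = 1
g(4) = mex{0} = 1
g(5) = mex{0} = 1
g(6) = mex{1} = 0
g(7) = mex{1} = 0
g(8) = mex{0,1} = 2
g(9) = mex{0} = 1
g(10) = mex{0} = 1
g(11) = mex{1,2} = 0
g(12) = mex{1} = 0
g(13) = mex{1} = 0
The P-positions (g = 0) in 0..13 are 0, 1, 2, 6, 7, 11, 12, 13.

0, 1, 2, 6, 7, 11, 12, 13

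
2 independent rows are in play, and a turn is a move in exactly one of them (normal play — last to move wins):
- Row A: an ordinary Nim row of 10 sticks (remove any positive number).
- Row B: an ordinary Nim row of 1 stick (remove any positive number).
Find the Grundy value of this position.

11

Row A is a plain Nim row of size 10, so its Grundy value is 10.
Row B is a plain Nim row of size 1, so its Grundy value is 1.
By the Sprague-Grundy theorem, the Grundy value of a sum of independent games is the XOR of the component values.
Combined value = 10 XOR 1 = 11.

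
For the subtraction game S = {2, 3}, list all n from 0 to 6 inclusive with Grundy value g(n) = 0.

Compute g(0), g(1), … for moves {2, 3}:
g(0) = mex{} = 0
g(1) = mex{} = 0
g(2) = mex{0} = 1
g(3) = mex{0} = 1
g(4) = mex{0,1} = 2
g(5) = mex{1} = 0
g(6) = mex{1,2} = 0
The P-positions (g = 0) in 0..6 are 0, 1, 5, 6.

0, 1, 5, 6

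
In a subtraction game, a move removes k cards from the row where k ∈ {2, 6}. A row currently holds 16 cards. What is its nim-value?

Build the Grundy sequence with g(k) = mex{g(k−s) : s ∈ {2, 6}, s ≤ k}:
k:     0  1  2  3  4  5  6  7  8  9 10 11 12 13 14 15 16
g(k):  0  0  1  1  0  0  1  1  0  0  1  1  0  0  1  1  0
So g(16) = 0.

0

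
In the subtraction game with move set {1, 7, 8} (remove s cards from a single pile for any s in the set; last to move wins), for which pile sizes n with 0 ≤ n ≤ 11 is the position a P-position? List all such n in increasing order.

0, 2, 4, 6

Build the Grundy sequence with g(k) = mex{g(k−s) : s ∈ {1, 7, 8}, s ≤ k}:
k:     0  1  2  3  4  5  6  7  8  9 10 11
g(k):  0  1  0  1  0  1  0  1  2  3  2  3
The P-positions (g = 0) in 0..11 are 0, 2, 4, 6.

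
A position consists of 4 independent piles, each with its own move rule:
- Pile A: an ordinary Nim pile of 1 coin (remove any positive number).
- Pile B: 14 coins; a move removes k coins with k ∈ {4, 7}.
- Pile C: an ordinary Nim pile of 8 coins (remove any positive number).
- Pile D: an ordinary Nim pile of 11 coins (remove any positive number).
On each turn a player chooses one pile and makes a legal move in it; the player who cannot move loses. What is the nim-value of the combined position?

Pile A is a plain Nim pile of size 1, so its Grundy value is 1.
Grundy values for pile B (subtraction set {4, 7}):
k:     0  1  2  3  4  5  6  7  8  9 10 11 12 13 14
g(k):  0  0  0  0  1  1  1  1  2  2  2  0  0  0  0
So g(14) = 0.
Pile C is a plain Nim pile of size 8, so its Grundy value is 8.
Pile D is a plain Nim pile of size 11, so its Grundy value is 11.
The value of a disjunctive sum is the nim-sum of the parts.
Combined value = 1 ⊕ 0 ⊕ 8 ⊕ 11 = 2.

2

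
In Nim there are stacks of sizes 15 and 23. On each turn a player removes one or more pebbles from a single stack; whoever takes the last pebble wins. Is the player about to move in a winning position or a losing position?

Write each in binary and XOR column by column:
  01111  (15)
  10111  (23)
  -----
  11000  (24)
The nim-sum is 24 ≠ 0, so this is an N-position: the player to move can win.

Winning position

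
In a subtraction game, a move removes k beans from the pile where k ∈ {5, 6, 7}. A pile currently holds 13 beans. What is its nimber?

Build the Grundy sequence with g(k) = mex{g(k−s) : s ∈ {5, 6, 7}, s ≤ k}:
k:     0  1  2  3  4  5  6  7  8  9 10 11 12 13
g(k):  0  0  0  0  0  1  1  1  1  1  2  2  0  0
So g(13) = 0.

0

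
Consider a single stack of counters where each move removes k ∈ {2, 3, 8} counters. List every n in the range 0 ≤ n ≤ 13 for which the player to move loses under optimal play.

0, 1, 5, 6, 10, 11

Compute g(0), g(1), … for moves {2, 3, 8}:
g(0) = mex{} = 0
g(1) = mex{} = 0
g(2) = mex{0} = 1
g(3) = mex{0} = 1
g(4) = mex{0,1} = 2
g(5) = mex{1} = 0
g(6) = mex{1,2} = 0
g(7) = mex{0,2} = 1
g(8) = mex{0} = 1
g(9) = mex{0,1} = 2
g(10) = mex{1} = 0
g(11) = mex{1,2} = 0
g(12) = mex{0,2} = 1
g(13) = mex{0} = 1
The P-positions (g = 0) in 0..13 are 0, 1, 5, 6, 10, 11.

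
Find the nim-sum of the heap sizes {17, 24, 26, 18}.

Bitwise XOR of the heap sizes:
  10001  (17)
  11000  (24)
  11010  (26)
  10010  (18)
  -----
  00001  (1)

1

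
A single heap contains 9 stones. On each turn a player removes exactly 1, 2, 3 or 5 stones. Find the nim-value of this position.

1

Compute g(0), g(1), … for moves {1, 2, 3, 5}:
k:     0  1  2  3  4  5  6  7  8  9
g(k):  0  1  2  3  0  1  2  3  0  1
So g(9) = 1.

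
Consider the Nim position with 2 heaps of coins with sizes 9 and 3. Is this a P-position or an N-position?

Compute the nim-sum pairwise:
9 XOR 3 = 10
The nim-sum is 10 ≠ 0, so this is an N-position: the player to move can win.

N-position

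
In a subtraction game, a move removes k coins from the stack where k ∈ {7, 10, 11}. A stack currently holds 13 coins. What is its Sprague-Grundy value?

1

Compute g(0), g(1), … for moves {7, 10, 11}:
k:     0  1  2  3  4  5  6  7  8  9 10 11 12 13
g(k):  0  0  0  0  0  0  0  1  1  1  1  1  1  1
So g(13) = 1.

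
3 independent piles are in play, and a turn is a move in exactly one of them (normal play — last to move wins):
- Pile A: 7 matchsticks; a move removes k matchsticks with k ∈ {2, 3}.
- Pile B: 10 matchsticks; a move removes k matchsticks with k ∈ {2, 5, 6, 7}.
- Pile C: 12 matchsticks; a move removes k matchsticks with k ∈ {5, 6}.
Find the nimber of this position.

2

Build the Grundy sequence for pile A with g(k) = mex{g(k−s) : s ∈ {2, 3}, s ≤ k}:
g(0) = mex{} = 0
g(1) = mex{} = 0
g(2) = mex{0} = 1
g(3) = mex{0} = 1
g(4) = mex{0,1} = 2
g(5) = mex{1} = 0
g(6) = mex{1,2} = 0
g(7) = mex{0,2} = 1
So g(7) = 1.
For pile B, compute g(0), g(1), … with moves {2, 5, 6, 7}:
g(0) = mex{} = 0
g(1) = mex{} = 0
g(2) = mex{0} = 1
g(3) = mex{0} = 1
g(4) = mex{1} = 0
g(5) = mex{0,1} = 2
g(6) = mex{0} = 1
g(7) = mex{0,1,2} = 3
g(8) = mex{0,1} = 2
g(9) = mex{0,1,3} = 2
g(10) = mex{0,1,2} = 3
So g(10) = 3.
Build the Grundy sequence for pile C with g(k) = mex{g(k−s) : s ∈ {5, 6}, s ≤ k}:
g(0) = mex{} = 0
g(1) = mex{} = 0
g(2) = mex{} = 0
g(3) = mex{} = 0
g(4) = mex{} = 0
g(5) = mex{0} = 1
g(6) = mex{0} = 1
g(7) = mex{0} = 1
g(8) = mex{0} = 1
g(9) = mex{0} = 1
g(10) = mex{0,1} = 2
g(11) = mex{1} = 0
g(12) = mex{1} = 0
So g(12) = 0.
By the Sprague-Grundy theorem, the Grundy value of a sum of independent games is the XOR of the component values.
Combined value = 1 XOR 3 XOR 0 = 2.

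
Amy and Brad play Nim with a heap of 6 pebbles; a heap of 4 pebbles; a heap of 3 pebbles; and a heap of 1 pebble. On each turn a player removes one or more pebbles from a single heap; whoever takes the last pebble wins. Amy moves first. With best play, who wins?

Brad wins

Compute the nim-sum pairwise:
6 ⊕ 4 = 2
2 ⊕ 3 = 1
1 ⊕ 1 = 0
The nim-sum is 0, so this is a P-position: the player to move is in a losing position under optimal play; Amy is about to move from it and so loses — Brad wins.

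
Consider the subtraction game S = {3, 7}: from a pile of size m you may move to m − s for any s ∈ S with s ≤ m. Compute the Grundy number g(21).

0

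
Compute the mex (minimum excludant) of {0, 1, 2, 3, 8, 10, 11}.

The values 0, 1, 2, 3 are all present; 4 is the first non-negative integer missing from the set.

4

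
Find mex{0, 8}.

1

0 is in the set but 1 is not, so the mex is 1.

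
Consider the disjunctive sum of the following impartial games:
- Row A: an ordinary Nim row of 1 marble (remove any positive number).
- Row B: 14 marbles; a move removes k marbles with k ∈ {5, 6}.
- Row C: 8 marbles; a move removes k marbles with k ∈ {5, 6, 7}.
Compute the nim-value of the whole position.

0

Row A is a plain Nim row of size 1, so its Grundy value is 1.
Build the Grundy sequence for row B with g(k) = mex{g(k−s) : s ∈ {5, 6}, s ≤ k}:
k:     0  1  2  3  4  5  6  7  8  9 10 11 12 13 14
g(k):  0  0  0  0  0  1  1  1  1  1  2  0  0  0  0
So g(14) = 0.
Build the Grundy sequence for row C with g(k) = mex{g(k−s) : s ∈ {5, 6, 7}, s ≤ k}:
k:     0  1  2  3  4  5  6  7  8
g(k):  0  0  0  0  0  1  1  1  1
So g(8) = 1.
The value of a disjunctive sum is the nim-sum of the parts.
Combined value = 1 XOR 0 XOR 1 = 0.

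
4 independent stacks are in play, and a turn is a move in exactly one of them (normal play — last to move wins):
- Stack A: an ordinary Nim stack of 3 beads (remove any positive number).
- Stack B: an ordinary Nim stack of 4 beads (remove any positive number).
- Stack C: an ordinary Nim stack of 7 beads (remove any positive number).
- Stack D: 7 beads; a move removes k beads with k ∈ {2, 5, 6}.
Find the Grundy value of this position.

3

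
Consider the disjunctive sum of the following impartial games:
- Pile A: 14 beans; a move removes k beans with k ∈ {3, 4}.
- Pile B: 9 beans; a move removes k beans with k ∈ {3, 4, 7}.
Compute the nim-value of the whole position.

For pile A, compute g(0), g(1), … with moves {3, 4}:
k:     0  1  2  3  4  5  6  7  8  9 10 11 12 13 14
g(k):  0  0  0  1  1  1  2  0  0  0  1  1  1  2  0
So g(14) = 0.
Build the Grundy sequence for pile B with g(k) = mex{g(k−s) : s ∈ {3, 4, 7}, s ≤ k}:
g(0) = mex{} = 0
g(1) = mex{} = 0
g(2) = mex{} = 0
g(3) = mex{0} = 1
g(4) = mex{0} = 1
g(5) = mex{0} = 1
g(6) = mex{0,1} = 2
g(7) = mex{0,1} = 2
g(8) = mex{0,1} = 2
g(9) = mex{0,1,2} = 3
So g(9) = 3.
By the Sprague-Grundy theorem, the Grundy value of a sum of independent games is the XOR of the component values.
Combined value = 0 ⊕ 3 = 3.

3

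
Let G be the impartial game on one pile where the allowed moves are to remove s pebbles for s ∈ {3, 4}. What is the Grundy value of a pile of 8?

0

Grundy values for subtraction set {3, 4}:
k:     0  1  2  3  4  5  6  7  8
g(k):  0  0  0  1  1  1  2  0  0
So g(8) = 0.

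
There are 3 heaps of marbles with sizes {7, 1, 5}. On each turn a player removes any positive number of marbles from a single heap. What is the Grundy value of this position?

Bitwise XOR of the heap sizes:
  111  (7)
  001  (1)
  101  (5)
  ---
  011  (3)

3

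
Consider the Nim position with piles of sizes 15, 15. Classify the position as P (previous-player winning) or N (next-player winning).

P-position

Nim-sum: 15 XOR 15 = 0.
The nim-sum is 0, so this is a P-position: the player to move is in a losing position under optimal play.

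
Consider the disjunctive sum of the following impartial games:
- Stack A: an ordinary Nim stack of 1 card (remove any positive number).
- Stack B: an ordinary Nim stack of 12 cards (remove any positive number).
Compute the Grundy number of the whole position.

13

Stack A is a plain Nim stack of size 1, so its Grundy value is 1.
Stack B is a plain Nim stack of size 12, so its Grundy value is 12.
By the Sprague-Grundy theorem, the Grundy value of a sum of independent games is the XOR of the component values.
Combined value = 1 XOR 12 = 13.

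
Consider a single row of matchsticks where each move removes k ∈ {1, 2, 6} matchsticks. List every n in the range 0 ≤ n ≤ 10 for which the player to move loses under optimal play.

0, 3, 7, 10

Grundy values for subtraction set {1, 2, 6}:
g(0) = mex{} = 0
g(1) = mex{0} = 1
g(2) = mex{0,1} = 2
g(3) = mex{1,2} = 0
g(4) = mex{0,2} = 1
g(5) = mex{0,1} = 2
g(6) = mex{0,1,2} = 3
g(7) = mex{1,2,3} = 0
g(8) = mex{0,2,3} = 1
g(9) = mex{0,1} = 2
g(10) = mex{1,2} = 0
The P-positions (g = 0) in 0..10 are 0, 3, 7, 10.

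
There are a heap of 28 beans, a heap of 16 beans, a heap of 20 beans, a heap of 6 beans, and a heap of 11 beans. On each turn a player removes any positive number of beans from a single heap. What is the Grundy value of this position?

Compute the nim-sum pairwise:
28 ^ 16 = 12
12 ^ 20 = 24
24 ^ 6 = 30
30 ^ 11 = 21

21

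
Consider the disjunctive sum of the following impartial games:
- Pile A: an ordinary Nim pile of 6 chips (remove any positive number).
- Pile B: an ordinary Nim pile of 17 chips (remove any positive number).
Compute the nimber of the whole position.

Pile A is a plain Nim pile of size 6, so its Grundy value is 6.
Pile B is a plain Nim pile of size 17, so its Grundy value is 17.
The value of a disjunctive sum is the nim-sum of the parts.
Combined value = 6 XOR 17 = 23.

23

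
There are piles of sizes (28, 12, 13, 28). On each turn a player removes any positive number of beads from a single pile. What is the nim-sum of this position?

1

Nim-sum: 28 ^ 12 ^ 13 ^ 28 = 1.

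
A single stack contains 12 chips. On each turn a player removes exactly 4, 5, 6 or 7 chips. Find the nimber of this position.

Grundy values for subtraction set {4, 5, 6, 7}:
g(0) = mex{} = 0
g(1) = mex{} = 0
g(2) = mex{} = 0
g(3) = mex{} = 0
g(4) = mex{0} = 1
g(5) = mex{0} = 1
g(6) = mex{0} = 1
g(7) = mex{0} = 1
g(8) = mex{0,1} = 2
g(9) = mex{0,1} = 2
g(10) = mex{0,1} = 2
g(11) = mex{1} = 0
g(12) = mex{1,2} = 0
So g(12) = 0.

0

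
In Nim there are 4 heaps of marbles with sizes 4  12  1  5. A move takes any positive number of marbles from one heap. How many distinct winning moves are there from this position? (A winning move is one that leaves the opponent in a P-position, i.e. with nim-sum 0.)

1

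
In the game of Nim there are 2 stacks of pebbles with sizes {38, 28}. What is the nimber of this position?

58

Write each in binary and XOR column by column:
  100110  (38)
  011100  (28)
  ------
  111010  (58)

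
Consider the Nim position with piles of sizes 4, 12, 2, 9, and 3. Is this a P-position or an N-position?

Compute the nim-sum pairwise:
4 ^ 12 = 8
8 ^ 2 = 10
10 ^ 9 = 3
3 ^ 3 = 0
The nim-sum is 0, so this is a P-position: the player to move is in a losing position under optimal play.

P-position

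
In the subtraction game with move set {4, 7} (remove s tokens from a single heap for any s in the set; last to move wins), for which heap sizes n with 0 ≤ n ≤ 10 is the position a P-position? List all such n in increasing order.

Compute g(0), g(1), … for moves {4, 7}:
k:     0  1  2  3  4  5  6  7  8  9 10
g(k):  0  0  0  0  1  1  1  1  2  2  2
The P-positions (g = 0) in 0..10 are 0, 1, 2, 3.

0, 1, 2, 3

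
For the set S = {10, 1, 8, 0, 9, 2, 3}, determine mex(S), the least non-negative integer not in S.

4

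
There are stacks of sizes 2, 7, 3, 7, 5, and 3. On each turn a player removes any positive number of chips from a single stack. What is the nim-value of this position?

7

Nim-sum: 2 XOR 7 XOR 3 XOR 7 XOR 5 XOR 3 = 7.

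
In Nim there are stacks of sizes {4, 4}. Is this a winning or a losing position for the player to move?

Losing position

Compute the nim-sum pairwise:
4 XOR 4 = 0
The nim-sum is 0, so this is a P-position: the player to move is in a losing position under optimal play.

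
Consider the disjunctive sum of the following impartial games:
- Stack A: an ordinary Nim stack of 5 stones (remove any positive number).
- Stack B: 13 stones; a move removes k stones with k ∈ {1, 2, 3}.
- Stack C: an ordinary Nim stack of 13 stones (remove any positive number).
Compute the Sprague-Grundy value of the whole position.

Stack A is a plain Nim stack of size 5, so its Grundy value is 5.
Grundy values for stack B (subtraction set {1, 2, 3}):
k:     0  1  2  3  4  5  6  7  8  9 10 11 12 13
g(k):  0  1  2  3  0  1  2  3  0  1  2  3  0  1
So g(13) = 1.
Stack C is a plain Nim stack of size 13, so its Grundy value is 13.
By the Sprague-Grundy theorem, the Grundy value of a sum of independent games is the XOR of the component values.
Combined value = 5 XOR 1 XOR 13 = 9.

9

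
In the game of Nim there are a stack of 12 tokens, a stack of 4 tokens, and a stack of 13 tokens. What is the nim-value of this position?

5

Compute the nim-sum pairwise:
12 ^ 4 = 8
8 ^ 13 = 5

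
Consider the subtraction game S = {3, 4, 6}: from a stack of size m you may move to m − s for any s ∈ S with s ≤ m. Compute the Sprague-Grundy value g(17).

Compute g(0), g(1), … for moves {3, 4, 6}:
k:     0  1  2  3  4  5  6  7  8  9 10 11 12 13 14 15 16 17
g(k):  0  0  0  1  1  1  2  2  2  0  0  0  1  1  1  2  2  2
So g(17) = 2.

2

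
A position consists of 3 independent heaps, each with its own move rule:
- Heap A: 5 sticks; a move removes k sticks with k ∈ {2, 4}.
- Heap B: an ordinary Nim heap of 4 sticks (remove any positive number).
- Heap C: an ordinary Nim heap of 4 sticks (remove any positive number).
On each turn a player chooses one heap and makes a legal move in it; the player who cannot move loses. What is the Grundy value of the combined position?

Build the Grundy sequence for heap A with g(k) = mex{g(k−s) : s ∈ {2, 4}, s ≤ k}:
g(0) = mex{} = 0
g(1) = mex{} = 0
g(2) = mex{0} = 1
g(3) = mex{0} = 1
g(4) = mex{0,1} = 2
g(5) = mex{0,1} = 2
So g(5) = 2.
Heap B is a plain Nim heap of size 4, so its Grundy value is 4.
Heap C is a plain Nim heap of size 4, so its Grundy value is 4.
The value of a disjunctive sum is the nim-sum of the parts.
Combined value = 2 ⊕ 4 ⊕ 4 = 2.

2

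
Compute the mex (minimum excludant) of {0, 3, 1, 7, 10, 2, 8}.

4

The values 0, 1, 2, 3 are all present; 4 is the first non-negative integer missing from the set.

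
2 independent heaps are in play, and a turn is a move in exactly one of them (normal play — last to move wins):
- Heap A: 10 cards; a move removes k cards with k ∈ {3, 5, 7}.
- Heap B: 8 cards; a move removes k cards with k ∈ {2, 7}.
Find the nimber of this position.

2

Grundy values for heap A (subtraction set {3, 5, 7}):
g(0) = mex{} = 0
g(1) = mex{} = 0
g(2) = mex{} = 0
g(3) = mex{0} = 1
g(4) = mex{0} = 1
g(5) = mex{0} = 1
g(6) = mex{0,1} = 2
g(7) = mex{0,1} = 2
g(8) = mex{0,1} = 2
g(9) = mex{0,1,2} = 3
g(10) = mex{1,2} = 0
So g(10) = 0.
Grundy values for heap B (subtraction set {2, 7}):
g(0) = mex{} = 0
g(1) = mex{} = 0
g(2) = mex{0} = 1
g(3) = mex{0} = 1
g(4) = mex{1} = 0
g(5) = mex{1} = 0
g(6) = mex{0} = 1
g(7) = mex{0} = 1
g(8) = mex{0,1} = 2
So g(8) = 2.
By the Sprague-Grundy theorem, the Grundy value of a sum of independent games is the XOR of the component values.
Combined value = 0 XOR 2 = 2.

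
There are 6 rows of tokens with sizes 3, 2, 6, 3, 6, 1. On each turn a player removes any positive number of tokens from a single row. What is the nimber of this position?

3

Bitwise XOR of the heap sizes:
  011  (3)
  010  (2)
  110  (6)
  011  (3)
  110  (6)
  001  (1)
  ---
  011  (3)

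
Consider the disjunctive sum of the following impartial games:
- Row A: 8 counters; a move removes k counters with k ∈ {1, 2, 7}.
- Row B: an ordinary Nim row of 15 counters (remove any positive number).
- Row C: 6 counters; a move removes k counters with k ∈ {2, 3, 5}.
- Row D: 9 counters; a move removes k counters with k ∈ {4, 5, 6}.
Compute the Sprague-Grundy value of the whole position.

Build the Grundy sequence for row A with g(k) = mex{g(k−s) : s ∈ {1, 2, 7}, s ≤ k}:
k:     0  1  2  3  4  5  6  7  8
g(k):  0  1  2  0  1  2  0  1  2
So g(8) = 2.
Row B is a plain Nim row of size 15, so its Grundy value is 15.
Build the Grundy sequence for row C with g(k) = mex{g(k−s) : s ∈ {2, 3, 5}, s ≤ k}:
g(0) = mex{} = 0
g(1) = mex{} = 0
g(2) = mex{0} = 1
g(3) = mex{0} = 1
g(4) = mex{0,1} = 2
g(5) = mex{0,1} = 2
g(6) = mex{0,1,2} = 3
So g(6) = 3.
Grundy values for row D (subtraction set {4, 5, 6}):
k:     0  1  2  3  4  5  6  7  8  9
g(k):  0  0  0  0  1  1  1  1  2  2
So g(9) = 2.
The value of a disjunctive sum is the nim-sum of the parts.
Combined value = 2 XOR 15 XOR 3 XOR 2 = 12.

12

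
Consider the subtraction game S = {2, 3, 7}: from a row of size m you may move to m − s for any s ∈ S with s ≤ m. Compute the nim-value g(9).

Compute g(0), g(1), … for moves {2, 3, 7}:
g(0) = mex{} = 0
g(1) = mex{} = 0
g(2) = mex{0} = 1
g(3) = mex{0} = 1
g(4) = mex{0,1} = 2
g(5) = mex{1} = 0
g(6) = mex{1,2} = 0
g(7) = mex{0,2} = 1
g(8) = mex{0} = 1
g(9) = mex{0,1} = 2
So g(9) = 2.

2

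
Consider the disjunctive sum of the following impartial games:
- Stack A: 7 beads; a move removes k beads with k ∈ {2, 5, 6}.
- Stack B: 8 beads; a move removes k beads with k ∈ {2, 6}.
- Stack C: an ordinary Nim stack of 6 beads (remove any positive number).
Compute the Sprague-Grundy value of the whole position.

5

For stack A, compute g(0), g(1), … with moves {2, 5, 6}:
g(0) = mex{} = 0
g(1) = mex{} = 0
g(2) = mex{0} = 1
g(3) = mex{0} = 1
g(4) = mex{1} = 0
g(5) = mex{0,1} = 2
g(6) = mex{0} = 1
g(7) = mex{0,1,2} = 3
So g(7) = 3.
For stack B, compute g(0), g(1), … with moves {2, 6}:
k:     0  1  2  3  4  5  6  7  8
g(k):  0  0  1  1  0  0  1  1  0
So g(8) = 0.
Stack C is a plain Nim stack of size 6, so its Grundy value is 6.
The value of a disjunctive sum is the nim-sum of the parts.
Combined value = 3 XOR 0 XOR 6 = 5.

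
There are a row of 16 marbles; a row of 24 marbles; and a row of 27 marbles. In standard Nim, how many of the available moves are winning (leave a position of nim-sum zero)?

3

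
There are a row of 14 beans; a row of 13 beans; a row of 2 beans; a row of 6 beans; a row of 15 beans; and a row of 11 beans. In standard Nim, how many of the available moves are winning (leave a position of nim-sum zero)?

Nim-sum: 14 ^ 13 ^ 2 ^ 6 ^ 15 ^ 11 = 3.
The overall nim-sum is X = 3. A row of size p has a winning move iff p XOR X < p (reduce it to p XOR X).
  14: 14 XOR 3 = 13 < 14 — winning move (to 13).
  13: 13 XOR 3 = 14 ≥ 13 — no move.
  2: 2 XOR 3 = 1 < 2 — winning move (to 1).
  6: 6 XOR 3 = 5 < 6 — winning move (to 5).
  15: 15 XOR 3 = 12 < 15 — winning move (to 12).
  11: 11 XOR 3 = 8 < 11 — winning move (to 8).
That gives 5 winning moves.

5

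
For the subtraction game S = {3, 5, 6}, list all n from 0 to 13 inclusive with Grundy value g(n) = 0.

0, 1, 2, 9, 10, 11

Compute g(0), g(1), … for moves {3, 5, 6}:
g(0) = mex{} = 0
g(1) = mex{} = 0
g(2) = mex{} = 0
g(3) = mex{0} = 1
g(4) = mex{0} = 1
g(5) = mex{0} = 1
g(6) = mex{0,1} = 2
g(7) = mex{0,1} = 2
g(8) = mex{0,1} = 2
g(9) = mex{1,2} = 0
g(10) = mex{1,2} = 0
g(11) = mex{1,2} = 0
g(12) = mex{0,2} = 1
g(13) = mex{0,2} = 1
The P-positions (g = 0) in 0..13 are 0, 1, 2, 9, 10, 11.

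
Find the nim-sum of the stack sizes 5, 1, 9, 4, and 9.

0

Nim-sum: 5 XOR 1 XOR 9 XOR 4 XOR 9 = 0.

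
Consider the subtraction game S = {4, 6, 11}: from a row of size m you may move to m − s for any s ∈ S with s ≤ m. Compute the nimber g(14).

Grundy values for subtraction set {4, 6, 11}:
k:     0  1  2  3  4  5  6  7  8  9 10 11 12 13 14
g(k):  0  0  0  0  1  1  1  1  2  2  0  2  3  3  1
So g(14) = 1.

1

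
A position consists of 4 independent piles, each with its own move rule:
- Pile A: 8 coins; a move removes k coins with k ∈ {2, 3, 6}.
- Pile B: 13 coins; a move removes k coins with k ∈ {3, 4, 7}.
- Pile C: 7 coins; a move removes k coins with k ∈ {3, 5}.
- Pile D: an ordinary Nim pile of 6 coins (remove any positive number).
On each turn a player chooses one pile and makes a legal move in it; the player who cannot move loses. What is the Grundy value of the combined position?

Build the Grundy sequence for pile A with g(k) = mex{g(k−s) : s ∈ {2, 3, 6}, s ≤ k}:
g(0) = mex{} = 0
g(1) = mex{} = 0
g(2) = mex{0} = 1
g(3) = mex{0} = 1
g(4) = mex{0,1} = 2
g(5) = mex{1} = 0
g(6) = mex{0,1,2} = 3
g(7) = mex{0,2} = 1
g(8) = mex{0,1,3} = 2
So g(8) = 2.
Grundy values for pile B (subtraction set {3, 4, 7}):
g(0) = mex{} = 0
g(1) = mex{} = 0
g(2) = mex{} = 0
g(3) = mex{0} = 1
g(4) = mex{0} = 1
g(5) = mex{0} = 1
g(6) = mex{0,1} = 2
g(7) = mex{0,1} = 2
g(8) = mex{0,1} = 2
g(9) = mex{0,1,2} = 3
g(10) = mex{1,2} = 0
g(11) = mex{1,2} = 0
g(12) = mex{1,2,3} = 0
g(13) = mex{0,2,3} = 1
So g(13) = 1.
Build the Grundy sequence for pile C with g(k) = mex{g(k−s) : s ∈ {3, 5}, s ≤ k}:
k:     0  1  2  3  4  5  6  7
g(k):  0  0  0  1  1  1  2  2
So g(7) = 2.
Pile D is a plain Nim pile of size 6, so its Grundy value is 6.
The value of a disjunctive sum is the nim-sum of the parts.
Combined value = 2 XOR 1 XOR 2 XOR 6 = 7.

7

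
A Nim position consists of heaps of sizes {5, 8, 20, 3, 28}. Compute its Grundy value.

Bitwise XOR of the heap sizes:
  00101  (5)
  01000  (8)
  10100  (20)
  00011  (3)
  11100  (28)
  -----
  00110  (6)

6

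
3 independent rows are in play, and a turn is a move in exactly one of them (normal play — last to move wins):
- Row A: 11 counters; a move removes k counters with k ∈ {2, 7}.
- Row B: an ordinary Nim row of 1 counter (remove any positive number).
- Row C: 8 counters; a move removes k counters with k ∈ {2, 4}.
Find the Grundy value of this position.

1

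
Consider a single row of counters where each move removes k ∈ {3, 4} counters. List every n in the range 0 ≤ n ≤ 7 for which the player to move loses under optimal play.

0, 1, 2, 7

Compute g(0), g(1), … for moves {3, 4}:
g(0) = mex{} = 0
g(1) = mex{} = 0
g(2) = mex{} = 0
g(3) = mex{0} = 1
g(4) = mex{0} = 1
g(5) = mex{0} = 1
g(6) = mex{0,1} = 2
g(7) = mex{1} = 0
The P-positions (g = 0) in 0..7 are 0, 1, 2, 7.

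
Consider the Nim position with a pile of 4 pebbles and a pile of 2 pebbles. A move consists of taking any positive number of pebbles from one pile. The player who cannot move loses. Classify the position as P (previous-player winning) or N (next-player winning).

N-position

Nim-sum: 4 ⊕ 2 = 6.
The nim-sum is 6 ≠ 0, so this is an N-position: the player to move can win.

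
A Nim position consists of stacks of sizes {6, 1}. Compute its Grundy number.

7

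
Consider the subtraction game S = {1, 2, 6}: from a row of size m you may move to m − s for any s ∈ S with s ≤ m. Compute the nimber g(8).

Compute g(0), g(1), … for moves {1, 2, 6}:
g(0) = mex{} = 0
g(1) = mex{0} = 1
g(2) = mex{0,1} = 2
g(3) = mex{1,2} = 0
g(4) = mex{0,2} = 1
g(5) = mex{0,1} = 2
g(6) = mex{0,1,2} = 3
g(7) = mex{1,2,3} = 0
g(8) = mex{0,2,3} = 1
So g(8) = 1.

1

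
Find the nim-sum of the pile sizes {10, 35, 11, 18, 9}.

Nim-sum: 10 XOR 35 XOR 11 XOR 18 XOR 9 = 57.

57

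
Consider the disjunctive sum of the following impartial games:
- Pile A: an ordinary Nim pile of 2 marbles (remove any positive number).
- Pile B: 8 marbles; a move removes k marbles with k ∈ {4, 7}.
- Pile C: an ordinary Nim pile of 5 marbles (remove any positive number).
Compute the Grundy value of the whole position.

Pile A is a plain Nim pile of size 2, so its Grundy value is 2.
Build the Grundy sequence for pile B with g(k) = mex{g(k−s) : s ∈ {4, 7}, s ≤ k}:
g(0) = mex{} = 0
g(1) = mex{} = 0
g(2) = mex{} = 0
g(3) = mex{} = 0
g(4) = mex{0} = 1
g(5) = mex{0} = 1
g(6) = mex{0} = 1
g(7) = mex{0} = 1
g(8) = mex{0,1} = 2
So g(8) = 2.
Pile C is a plain Nim pile of size 5, so its Grundy value is 5.
By the Sprague-Grundy theorem, the Grundy value of a sum of independent games is the XOR of the component values.
Combined value = 2 ⊕ 2 ⊕ 5 = 5.

5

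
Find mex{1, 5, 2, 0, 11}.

3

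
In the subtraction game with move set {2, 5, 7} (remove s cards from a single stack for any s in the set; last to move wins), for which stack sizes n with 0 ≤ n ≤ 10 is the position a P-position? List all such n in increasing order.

0, 1, 4, 10

Build the Grundy sequence with g(k) = mex{g(k−s) : s ∈ {2, 5, 7}, s ≤ k}:
k:     0  1  2  3  4  5  6  7  8  9 10
g(k):  0  0  1  1  0  2  1  3  2  2  0
The P-positions (g = 0) in 0..10 are 0, 1, 4, 10.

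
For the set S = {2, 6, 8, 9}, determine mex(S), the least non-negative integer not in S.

0 is not in the set, so the mex is 0.

0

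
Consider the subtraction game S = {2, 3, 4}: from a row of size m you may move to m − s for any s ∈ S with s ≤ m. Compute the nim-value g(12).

0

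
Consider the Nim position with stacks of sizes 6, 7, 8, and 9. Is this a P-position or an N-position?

Nim-sum: 6 ^ 7 ^ 8 ^ 9 = 0.
The nim-sum is 0, so this is a P-position: the player to move is in a losing position under optimal play.

P-position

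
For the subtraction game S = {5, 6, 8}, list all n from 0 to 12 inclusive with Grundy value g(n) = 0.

0, 1, 2, 3, 4

Grundy values for subtraction set {5, 6, 8}:
g(0) = mex{} = 0
g(1) = mex{} = 0
g(2) = mex{} = 0
g(3) = mex{} = 0
g(4) = mex{} = 0
g(5) = mex{0} = 1
g(6) = mex{0} = 1
g(7) = mex{0} = 1
g(8) = mex{0} = 1
g(9) = mex{0} = 1
g(10) = mex{0,1} = 2
g(11) = mex{0,1} = 2
g(12) = mex{0,1} = 2
The P-positions (g = 0) in 0..12 are 0, 1, 2, 3, 4.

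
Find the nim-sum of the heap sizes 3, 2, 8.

9

Nim-sum: 3 ⊕ 2 ⊕ 8 = 9.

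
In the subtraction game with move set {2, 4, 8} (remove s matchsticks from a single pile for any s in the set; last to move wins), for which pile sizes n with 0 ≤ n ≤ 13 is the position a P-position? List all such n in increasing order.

0, 1, 6, 7, 12, 13

Compute g(0), g(1), … for moves {2, 4, 8}:
k:     0  1  2  3  4  5  6  7  8  9 10 11 12 13
g(k):  0  0  1  1  2  2  0  0  1  1  2  2  0  0
The P-positions (g = 0) in 0..13 are 0, 1, 6, 7, 12, 13.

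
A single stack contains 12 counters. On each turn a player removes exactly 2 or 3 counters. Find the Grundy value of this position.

1

Grundy values for subtraction set {2, 3}:
g(0) = mex{} = 0
g(1) = mex{} = 0
g(2) = mex{0} = 1
g(3) = mex{0} = 1
g(4) = mex{0,1} = 2
g(5) = mex{1} = 0
g(6) = mex{1,2} = 0
g(7) = mex{0,2} = 1
g(8) = mex{0} = 1
g(9) = mex{0,1} = 2
g(10) = mex{1} = 0
g(11) = mex{1,2} = 0
g(12) = mex{0,2} = 1
So g(12) = 1.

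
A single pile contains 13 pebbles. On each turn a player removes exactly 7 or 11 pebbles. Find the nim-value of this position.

1

Grundy values for subtraction set {7, 11}:
k:     0  1  2  3  4  5  6  7  8  9 10 11 12 13
g(k):  0  0  0  0  0  0  0  1  1  1  1  1  1  1
So g(13) = 1.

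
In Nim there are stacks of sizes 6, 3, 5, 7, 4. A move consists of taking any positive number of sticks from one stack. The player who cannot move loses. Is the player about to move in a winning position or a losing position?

Winning position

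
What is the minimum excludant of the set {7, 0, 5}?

1

0 is in the set but 1 is not, so the mex is 1.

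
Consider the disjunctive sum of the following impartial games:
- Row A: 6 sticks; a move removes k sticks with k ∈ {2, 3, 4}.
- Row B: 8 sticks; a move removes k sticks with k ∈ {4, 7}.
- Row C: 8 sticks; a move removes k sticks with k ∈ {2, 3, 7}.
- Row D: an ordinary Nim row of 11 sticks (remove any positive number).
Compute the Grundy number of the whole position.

8

For row A, compute g(0), g(1), … with moves {2, 3, 4}:
k:     0  1  2  3  4  5  6
g(k):  0  0  1  1  2  2  0
So g(6) = 0.
For row B, compute g(0), g(1), … with moves {4, 7}:
k:     0  1  2  3  4  5  6  7  8
g(k):  0  0  0  0  1  1  1  1  2
So g(8) = 2.
Build the Grundy sequence for row C with g(k) = mex{g(k−s) : s ∈ {2, 3, 7}, s ≤ k}:
g(0) = mex{} = 0
g(1) = mex{} = 0
g(2) = mex{0} = 1
g(3) = mex{0} = 1
g(4) = mex{0,1} = 2
g(5) = mex{1} = 0
g(6) = mex{1,2} = 0
g(7) = mex{0,2} = 1
g(8) = mex{0} = 1
So g(8) = 1.
Row D is a plain Nim row of size 11, so its Grundy value is 11.
The value of a disjunctive sum is the nim-sum of the parts.
Combined value = 0 ⊕ 2 ⊕ 1 ⊕ 11 = 8.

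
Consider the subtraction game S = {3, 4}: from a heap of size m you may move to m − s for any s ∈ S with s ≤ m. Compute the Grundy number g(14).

0

Build the Grundy sequence with g(k) = mex{g(k−s) : s ∈ {3, 4}, s ≤ k}:
g(0) = mex{} = 0
g(1) = mex{} = 0
g(2) = mex{} = 0
g(3) = mex{0} = 1
g(4) = mex{0} = 1
g(5) = mex{0} = 1
g(6) = mex{0,1} = 2
g(7) = mex{1} = 0
g(8) = mex{1} = 0
g(9) = mex{1,2} = 0
g(10) = mex{0,2} = 1
g(11) = mex{0} = 1
g(12) = mex{0} = 1
g(13) = mex{0,1} = 2
g(14) = mex{1} = 0
So g(14) = 0.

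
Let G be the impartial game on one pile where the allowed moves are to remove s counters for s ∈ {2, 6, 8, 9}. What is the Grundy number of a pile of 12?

2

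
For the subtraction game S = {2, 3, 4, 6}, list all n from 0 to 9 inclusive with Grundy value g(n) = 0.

0, 1, 8, 9

Grundy values for subtraction set {2, 3, 4, 6}:
k:     0  1  2  3  4  5  6  7  8  9
g(k):  0  0  1  1  2  2  3  3  0  0
The P-positions (g = 0) in 0..9 are 0, 1, 8, 9.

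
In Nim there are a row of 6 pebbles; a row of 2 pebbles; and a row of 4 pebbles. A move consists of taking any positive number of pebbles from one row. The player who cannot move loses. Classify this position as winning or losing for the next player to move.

Losing position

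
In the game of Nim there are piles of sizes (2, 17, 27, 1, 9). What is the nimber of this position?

Nim-sum: 2 ^ 17 ^ 27 ^ 1 ^ 9 = 0.

0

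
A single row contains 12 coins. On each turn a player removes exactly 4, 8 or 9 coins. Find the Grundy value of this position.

Build the Grundy sequence with g(k) = mex{g(k−s) : s ∈ {4, 8, 9}, s ≤ k}:
g(0) = mex{} = 0
g(1) = mex{} = 0
g(2) = mex{} = 0
g(3) = mex{} = 0
g(4) = mex{0} = 1
g(5) = mex{0} = 1
g(6) = mex{0} = 1
g(7) = mex{0} = 1
g(8) = mex{0,1} = 2
g(9) = mex{0,1} = 2
g(10) = mex{0,1} = 2
g(11) = mex{0,1} = 2
g(12) = mex{0,1,2} = 3
So g(12) = 3.

3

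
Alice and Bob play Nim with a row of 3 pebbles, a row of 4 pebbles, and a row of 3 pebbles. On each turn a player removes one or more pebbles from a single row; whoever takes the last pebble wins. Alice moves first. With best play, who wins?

Alice wins

Nim-sum: 3 ⊕ 4 ⊕ 3 = 4.
The nim-sum is 4 ≠ 0, so this is an N-position: the player to move can win; Alice has a winning move.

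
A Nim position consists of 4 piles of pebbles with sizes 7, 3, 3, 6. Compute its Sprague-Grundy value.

1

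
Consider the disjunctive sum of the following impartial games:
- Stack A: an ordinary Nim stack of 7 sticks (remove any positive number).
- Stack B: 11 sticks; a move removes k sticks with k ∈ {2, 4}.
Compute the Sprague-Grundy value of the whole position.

Stack A is a plain Nim stack of size 7, so its Grundy value is 7.
For stack B, compute g(0), g(1), … with moves {2, 4}:
g(0) = mex{} = 0
g(1) = mex{} = 0
g(2) = mex{0} = 1
g(3) = mex{0} = 1
g(4) = mex{0,1} = 2
g(5) = mex{0,1} = 2
g(6) = mex{1,2} = 0
g(7) = mex{1,2} = 0
g(8) = mex{0,2} = 1
g(9) = mex{0,2} = 1
g(10) = mex{0,1} = 2
g(11) = mex{0,1} = 2
So g(11) = 2.
By the Sprague-Grundy theorem, the Grundy value of a sum of independent games is the XOR of the component values.
Combined value = 7 ⊕ 2 = 5.

5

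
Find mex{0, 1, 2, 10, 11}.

The values 0, 1, 2 are all present; 3 is the first non-negative integer missing from the set.

3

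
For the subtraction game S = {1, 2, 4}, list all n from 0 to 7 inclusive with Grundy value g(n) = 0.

0, 3, 6

Build the Grundy sequence with g(k) = mex{g(k−s) : s ∈ {1, 2, 4}, s ≤ k}:
g(0) = mex{} = 0
g(1) = mex{0} = 1
g(2) = mex{0,1} = 2
g(3) = mex{1,2} = 0
g(4) = mex{0,2} = 1
g(5) = mex{0,1} = 2
g(6) = mex{1,2} = 0
g(7) = mex{0,2} = 1
The P-positions (g = 0) in 0..7 are 0, 3, 6.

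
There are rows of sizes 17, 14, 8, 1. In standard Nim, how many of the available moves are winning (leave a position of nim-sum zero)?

1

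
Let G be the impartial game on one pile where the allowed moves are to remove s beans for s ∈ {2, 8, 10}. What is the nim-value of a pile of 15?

3

Grundy values for subtraction set {2, 8, 10}:
k:     0  1  2  3  4  5  6  7  8  9 10 11 12 13 14 15
g(k):  0  0  1  1  0  0  1  1  2  2  3  3  2  2  3  3
So g(15) = 3.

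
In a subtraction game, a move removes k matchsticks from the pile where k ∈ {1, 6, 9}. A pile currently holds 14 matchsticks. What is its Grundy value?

Build the Grundy sequence with g(k) = mex{g(k−s) : s ∈ {1, 6, 9}, s ≤ k}:
k:     0  1  2  3  4  5  6  7  8  9 10 11 12 13 14
g(k):  0  1  0  1  0  1  2  0  1  2  3  2  0  1  0
So g(14) = 0.

0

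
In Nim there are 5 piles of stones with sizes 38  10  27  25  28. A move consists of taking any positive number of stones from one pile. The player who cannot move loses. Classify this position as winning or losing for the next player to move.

In binary:
  100110  (38)
  001010  (10)
  011011  (27)
  011001  (25)
  011100  (28)
  ------
  110010  (50)
The nim-sum is 50 ≠ 0, so this is an N-position: the player to move can win.

Winning position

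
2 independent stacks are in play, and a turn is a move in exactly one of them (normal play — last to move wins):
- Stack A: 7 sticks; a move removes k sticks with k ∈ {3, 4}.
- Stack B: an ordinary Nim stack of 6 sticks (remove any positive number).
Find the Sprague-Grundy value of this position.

6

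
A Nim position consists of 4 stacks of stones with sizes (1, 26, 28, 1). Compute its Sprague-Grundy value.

6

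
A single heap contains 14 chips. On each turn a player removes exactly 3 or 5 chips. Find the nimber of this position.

2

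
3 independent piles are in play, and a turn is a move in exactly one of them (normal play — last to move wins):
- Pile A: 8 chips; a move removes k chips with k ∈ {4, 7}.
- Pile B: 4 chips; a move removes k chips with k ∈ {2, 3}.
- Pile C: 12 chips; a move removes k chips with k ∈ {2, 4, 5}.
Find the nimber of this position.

2

Grundy values for pile A (subtraction set {4, 7}):
k:     0  1  2  3  4  5  6  7  8
g(k):  0  0  0  0  1  1  1  1  2
So g(8) = 2.
For pile B, compute g(0), g(1), … with moves {2, 3}:
k:     0  1  2  3  4
g(k):  0  0  1  1  2
So g(4) = 2.
Grundy values for pile C (subtraction set {2, 4, 5}):
k:     0  1  2  3  4  5  6  7  8  9 10 11 12
g(k):  0  0  1  1  2  2  3  0  0  1  1  2  2
So g(12) = 2.
The value of a disjunctive sum is the nim-sum of the parts.
Combined value = 2 XOR 2 XOR 2 = 2.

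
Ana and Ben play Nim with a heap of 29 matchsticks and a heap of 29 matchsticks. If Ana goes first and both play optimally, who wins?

Nim-sum: 29 ⊕ 29 = 0.
The nim-sum is 0, so this is a P-position: the player to move is in a losing position under optimal play; Ana is about to move from it and so loses — Ben wins.

Ben wins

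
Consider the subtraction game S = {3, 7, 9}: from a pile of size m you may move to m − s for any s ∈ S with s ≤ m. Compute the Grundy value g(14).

Build the Grundy sequence with g(k) = mex{g(k−s) : s ∈ {3, 7, 9}, s ≤ k}:
g(0) = mex{} = 0
g(1) = mex{} = 0
g(2) = mex{} = 0
g(3) = mex{0} = 1
g(4) = mex{0} = 1
g(5) = mex{0} = 1
g(6) = mex{1} = 0
g(7) = mex{0,1} = 2
g(8) = mex{0,1} = 2
g(9) = mex{0} = 1
g(10) = mex{0,1,2} = 3
g(11) = mex{0,1,2} = 3
g(12) = mex{1} = 0
g(13) = mex{0,1,3} = 2
g(14) = mex{1,2,3} = 0
So g(14) = 0.

0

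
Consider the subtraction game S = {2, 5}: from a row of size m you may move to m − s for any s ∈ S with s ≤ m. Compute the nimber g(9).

1

Compute g(0), g(1), … for moves {2, 5}:
g(0) = mex{} = 0
g(1) = mex{} = 0
g(2) = mex{0} = 1
g(3) = mex{0} = 1
g(4) = mex{1} = 0
g(5) = mex{0,1} = 2
g(6) = mex{0} = 1
g(7) = mex{1,2} = 0
g(8) = mex{1} = 0
g(9) = mex{0} = 1
So g(9) = 1.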